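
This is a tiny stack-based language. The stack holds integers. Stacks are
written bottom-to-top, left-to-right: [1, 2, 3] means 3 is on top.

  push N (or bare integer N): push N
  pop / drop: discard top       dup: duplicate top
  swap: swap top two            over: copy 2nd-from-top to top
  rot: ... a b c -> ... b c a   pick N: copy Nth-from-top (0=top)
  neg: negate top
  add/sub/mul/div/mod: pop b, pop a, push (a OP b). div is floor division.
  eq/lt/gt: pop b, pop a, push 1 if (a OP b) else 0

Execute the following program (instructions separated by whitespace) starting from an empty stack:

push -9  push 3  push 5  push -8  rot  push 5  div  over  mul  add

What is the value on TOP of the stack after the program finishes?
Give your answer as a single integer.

Answer: -8

Derivation:
After 'push -9': [-9]
After 'push 3': [-9, 3]
After 'push 5': [-9, 3, 5]
After 'push -8': [-9, 3, 5, -8]
After 'rot': [-9, 5, -8, 3]
After 'push 5': [-9, 5, -8, 3, 5]
After 'div': [-9, 5, -8, 0]
After 'over': [-9, 5, -8, 0, -8]
After 'mul': [-9, 5, -8, 0]
After 'add': [-9, 5, -8]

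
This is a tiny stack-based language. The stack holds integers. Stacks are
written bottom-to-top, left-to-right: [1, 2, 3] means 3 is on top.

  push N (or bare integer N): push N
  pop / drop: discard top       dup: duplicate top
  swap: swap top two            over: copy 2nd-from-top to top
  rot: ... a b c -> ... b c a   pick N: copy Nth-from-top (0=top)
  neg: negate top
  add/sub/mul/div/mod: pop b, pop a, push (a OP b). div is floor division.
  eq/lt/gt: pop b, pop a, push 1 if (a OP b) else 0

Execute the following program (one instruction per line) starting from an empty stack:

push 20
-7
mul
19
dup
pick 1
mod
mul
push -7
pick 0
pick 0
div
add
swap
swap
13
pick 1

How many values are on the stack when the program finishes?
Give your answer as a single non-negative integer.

Answer: 5

Derivation:
After 'push 20': stack = [20] (depth 1)
After 'push -7': stack = [20, -7] (depth 2)
After 'mul': stack = [-140] (depth 1)
After 'push 19': stack = [-140, 19] (depth 2)
After 'dup': stack = [-140, 19, 19] (depth 3)
After 'pick 1': stack = [-140, 19, 19, 19] (depth 4)
After 'mod': stack = [-140, 19, 0] (depth 3)
After 'mul': stack = [-140, 0] (depth 2)
After 'push -7': stack = [-140, 0, -7] (depth 3)
After 'pick 0': stack = [-140, 0, -7, -7] (depth 4)
After 'pick 0': stack = [-140, 0, -7, -7, -7] (depth 5)
After 'div': stack = [-140, 0, -7, 1] (depth 4)
After 'add': stack = [-140, 0, -6] (depth 3)
After 'swap': stack = [-140, -6, 0] (depth 3)
After 'swap': stack = [-140, 0, -6] (depth 3)
After 'push 13': stack = [-140, 0, -6, 13] (depth 4)
After 'pick 1': stack = [-140, 0, -6, 13, -6] (depth 5)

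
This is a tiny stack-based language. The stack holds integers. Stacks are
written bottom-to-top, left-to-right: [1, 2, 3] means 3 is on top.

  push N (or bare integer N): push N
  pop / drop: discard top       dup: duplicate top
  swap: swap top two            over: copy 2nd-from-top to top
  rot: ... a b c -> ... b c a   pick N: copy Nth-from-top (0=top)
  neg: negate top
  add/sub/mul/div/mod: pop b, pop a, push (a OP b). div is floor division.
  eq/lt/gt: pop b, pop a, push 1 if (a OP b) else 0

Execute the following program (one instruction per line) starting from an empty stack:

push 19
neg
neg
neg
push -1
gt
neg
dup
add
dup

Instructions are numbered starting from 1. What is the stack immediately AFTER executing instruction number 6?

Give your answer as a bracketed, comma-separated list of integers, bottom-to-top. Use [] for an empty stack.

Answer: [0]

Derivation:
Step 1 ('push 19'): [19]
Step 2 ('neg'): [-19]
Step 3 ('neg'): [19]
Step 4 ('neg'): [-19]
Step 5 ('push -1'): [-19, -1]
Step 6 ('gt'): [0]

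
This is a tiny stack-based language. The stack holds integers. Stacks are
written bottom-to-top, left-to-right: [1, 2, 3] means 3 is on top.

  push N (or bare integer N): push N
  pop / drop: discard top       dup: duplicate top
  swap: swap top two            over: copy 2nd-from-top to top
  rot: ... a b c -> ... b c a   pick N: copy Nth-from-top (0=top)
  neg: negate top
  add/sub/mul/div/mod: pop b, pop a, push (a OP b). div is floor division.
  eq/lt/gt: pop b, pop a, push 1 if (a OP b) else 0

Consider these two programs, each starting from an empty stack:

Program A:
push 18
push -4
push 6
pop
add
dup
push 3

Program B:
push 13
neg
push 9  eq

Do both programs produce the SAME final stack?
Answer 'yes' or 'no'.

Program A trace:
  After 'push 18': [18]
  After 'push -4': [18, -4]
  After 'push 6': [18, -4, 6]
  After 'pop': [18, -4]
  After 'add': [14]
  After 'dup': [14, 14]
  After 'push 3': [14, 14, 3]
Program A final stack: [14, 14, 3]

Program B trace:
  After 'push 13': [13]
  After 'neg': [-13]
  After 'push 9': [-13, 9]
  After 'eq': [0]
Program B final stack: [0]
Same: no

Answer: no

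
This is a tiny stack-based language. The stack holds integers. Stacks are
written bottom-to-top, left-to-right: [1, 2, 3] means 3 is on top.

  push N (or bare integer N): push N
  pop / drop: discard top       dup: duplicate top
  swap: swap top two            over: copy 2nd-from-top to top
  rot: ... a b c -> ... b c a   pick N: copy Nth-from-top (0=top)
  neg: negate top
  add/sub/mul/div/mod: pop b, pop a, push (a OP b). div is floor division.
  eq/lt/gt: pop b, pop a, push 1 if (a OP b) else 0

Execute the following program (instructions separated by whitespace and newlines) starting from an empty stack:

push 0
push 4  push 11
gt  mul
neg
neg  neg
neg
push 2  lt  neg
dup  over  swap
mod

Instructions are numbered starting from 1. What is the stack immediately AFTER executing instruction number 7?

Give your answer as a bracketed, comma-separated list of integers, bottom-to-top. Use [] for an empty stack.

Answer: [0]

Derivation:
Step 1 ('push 0'): [0]
Step 2 ('push 4'): [0, 4]
Step 3 ('push 11'): [0, 4, 11]
Step 4 ('gt'): [0, 0]
Step 5 ('mul'): [0]
Step 6 ('neg'): [0]
Step 7 ('neg'): [0]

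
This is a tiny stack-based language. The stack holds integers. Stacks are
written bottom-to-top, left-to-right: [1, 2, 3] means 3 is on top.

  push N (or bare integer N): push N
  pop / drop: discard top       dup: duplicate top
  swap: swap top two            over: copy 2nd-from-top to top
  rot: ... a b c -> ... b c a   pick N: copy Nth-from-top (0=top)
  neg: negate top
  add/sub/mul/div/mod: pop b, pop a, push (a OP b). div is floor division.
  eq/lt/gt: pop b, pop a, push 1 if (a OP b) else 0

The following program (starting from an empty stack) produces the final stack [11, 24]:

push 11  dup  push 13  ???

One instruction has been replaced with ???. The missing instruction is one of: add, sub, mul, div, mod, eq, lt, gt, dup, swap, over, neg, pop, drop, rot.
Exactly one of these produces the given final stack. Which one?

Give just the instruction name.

Answer: add

Derivation:
Stack before ???: [11, 11, 13]
Stack after ???:  [11, 24]
The instruction that transforms [11, 11, 13] -> [11, 24] is: add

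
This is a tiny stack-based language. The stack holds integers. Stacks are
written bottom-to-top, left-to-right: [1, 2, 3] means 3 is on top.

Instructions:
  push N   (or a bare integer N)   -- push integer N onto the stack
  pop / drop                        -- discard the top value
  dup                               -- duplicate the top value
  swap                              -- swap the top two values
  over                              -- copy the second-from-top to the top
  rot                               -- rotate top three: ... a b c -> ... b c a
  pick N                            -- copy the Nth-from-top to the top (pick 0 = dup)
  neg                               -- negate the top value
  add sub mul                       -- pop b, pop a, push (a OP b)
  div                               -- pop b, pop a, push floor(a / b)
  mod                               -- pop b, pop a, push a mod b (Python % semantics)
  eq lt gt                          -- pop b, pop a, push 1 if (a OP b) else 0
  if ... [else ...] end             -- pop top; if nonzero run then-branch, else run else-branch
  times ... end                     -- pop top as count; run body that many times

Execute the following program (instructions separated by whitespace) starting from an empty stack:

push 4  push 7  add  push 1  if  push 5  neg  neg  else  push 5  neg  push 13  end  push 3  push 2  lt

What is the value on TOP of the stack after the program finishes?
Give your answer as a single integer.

Answer: 0

Derivation:
After 'push 4': [4]
After 'push 7': [4, 7]
After 'add': [11]
After 'push 1': [11, 1]
After 'if': [11]
After 'push 5': [11, 5]
After 'neg': [11, -5]
After 'neg': [11, 5]
After 'push 3': [11, 5, 3]
After 'push 2': [11, 5, 3, 2]
After 'lt': [11, 5, 0]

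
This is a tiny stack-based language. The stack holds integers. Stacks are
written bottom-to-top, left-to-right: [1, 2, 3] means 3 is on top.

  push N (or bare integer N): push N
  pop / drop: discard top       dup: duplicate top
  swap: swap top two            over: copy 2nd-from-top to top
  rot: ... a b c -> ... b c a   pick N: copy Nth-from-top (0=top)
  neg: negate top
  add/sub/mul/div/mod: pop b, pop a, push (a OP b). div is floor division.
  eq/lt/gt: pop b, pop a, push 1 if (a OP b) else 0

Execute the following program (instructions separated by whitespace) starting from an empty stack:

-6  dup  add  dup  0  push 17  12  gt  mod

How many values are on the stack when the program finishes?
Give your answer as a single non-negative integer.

Answer: 3

Derivation:
After 'push -6': stack = [-6] (depth 1)
After 'dup': stack = [-6, -6] (depth 2)
After 'add': stack = [-12] (depth 1)
After 'dup': stack = [-12, -12] (depth 2)
After 'push 0': stack = [-12, -12, 0] (depth 3)
After 'push 17': stack = [-12, -12, 0, 17] (depth 4)
After 'push 12': stack = [-12, -12, 0, 17, 12] (depth 5)
After 'gt': stack = [-12, -12, 0, 1] (depth 4)
After 'mod': stack = [-12, -12, 0] (depth 3)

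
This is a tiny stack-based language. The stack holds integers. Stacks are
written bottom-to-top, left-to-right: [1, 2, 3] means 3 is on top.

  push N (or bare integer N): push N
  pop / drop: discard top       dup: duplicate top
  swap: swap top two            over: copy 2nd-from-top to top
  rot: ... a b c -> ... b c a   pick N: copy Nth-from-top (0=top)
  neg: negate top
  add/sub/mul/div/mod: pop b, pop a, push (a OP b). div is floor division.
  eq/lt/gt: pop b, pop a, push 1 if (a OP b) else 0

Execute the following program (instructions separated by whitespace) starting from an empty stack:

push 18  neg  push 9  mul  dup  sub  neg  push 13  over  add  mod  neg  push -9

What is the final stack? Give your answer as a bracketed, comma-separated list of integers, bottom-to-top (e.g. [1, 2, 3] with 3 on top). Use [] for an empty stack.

After 'push 18': [18]
After 'neg': [-18]
After 'push 9': [-18, 9]
After 'mul': [-162]
After 'dup': [-162, -162]
After 'sub': [0]
After 'neg': [0]
After 'push 13': [0, 13]
After 'over': [0, 13, 0]
After 'add': [0, 13]
After 'mod': [0]
After 'neg': [0]
After 'push -9': [0, -9]

Answer: [0, -9]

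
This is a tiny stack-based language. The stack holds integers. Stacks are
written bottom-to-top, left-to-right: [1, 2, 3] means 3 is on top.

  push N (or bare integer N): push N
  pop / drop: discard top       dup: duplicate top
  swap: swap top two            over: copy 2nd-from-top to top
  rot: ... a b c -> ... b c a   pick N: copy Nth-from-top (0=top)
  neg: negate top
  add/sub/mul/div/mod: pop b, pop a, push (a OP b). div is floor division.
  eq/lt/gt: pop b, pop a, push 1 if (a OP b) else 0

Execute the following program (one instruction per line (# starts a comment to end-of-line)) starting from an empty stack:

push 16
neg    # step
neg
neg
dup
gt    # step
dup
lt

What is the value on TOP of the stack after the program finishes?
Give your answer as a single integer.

Answer: 0

Derivation:
After 'push 16': [16]
After 'neg': [-16]
After 'neg': [16]
After 'neg': [-16]
After 'dup': [-16, -16]
After 'gt': [0]
After 'dup': [0, 0]
After 'lt': [0]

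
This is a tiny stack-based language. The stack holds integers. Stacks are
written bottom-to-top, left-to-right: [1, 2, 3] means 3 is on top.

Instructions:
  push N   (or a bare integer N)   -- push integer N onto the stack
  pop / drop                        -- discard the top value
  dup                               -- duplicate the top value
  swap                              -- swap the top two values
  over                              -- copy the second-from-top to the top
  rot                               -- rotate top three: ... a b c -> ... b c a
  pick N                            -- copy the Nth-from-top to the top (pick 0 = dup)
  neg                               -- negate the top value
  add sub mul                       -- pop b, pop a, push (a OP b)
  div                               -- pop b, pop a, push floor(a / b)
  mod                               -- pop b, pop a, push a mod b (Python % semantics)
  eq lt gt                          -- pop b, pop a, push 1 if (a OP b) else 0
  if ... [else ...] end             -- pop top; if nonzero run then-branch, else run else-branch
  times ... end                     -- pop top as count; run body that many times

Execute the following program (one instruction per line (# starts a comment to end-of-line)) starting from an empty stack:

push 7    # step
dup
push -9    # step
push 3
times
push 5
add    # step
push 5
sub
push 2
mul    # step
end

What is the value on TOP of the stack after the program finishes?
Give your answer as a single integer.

After 'push 7': [7]
After 'dup': [7, 7]
After 'push -9': [7, 7, -9]
After 'push 3': [7, 7, -9, 3]
After 'times': [7, 7, -9]
After 'push 5': [7, 7, -9, 5]
After 'add': [7, 7, -4]
After 'push 5': [7, 7, -4, 5]
After 'sub': [7, 7, -9]
After 'push 2': [7, 7, -9, 2]
  ...
After 'push 5': [7, 7, -13, 5]
After 'sub': [7, 7, -18]
After 'push 2': [7, 7, -18, 2]
After 'mul': [7, 7, -36]
After 'push 5': [7, 7, -36, 5]
After 'add': [7, 7, -31]
After 'push 5': [7, 7, -31, 5]
After 'sub': [7, 7, -36]
After 'push 2': [7, 7, -36, 2]
After 'mul': [7, 7, -72]

Answer: -72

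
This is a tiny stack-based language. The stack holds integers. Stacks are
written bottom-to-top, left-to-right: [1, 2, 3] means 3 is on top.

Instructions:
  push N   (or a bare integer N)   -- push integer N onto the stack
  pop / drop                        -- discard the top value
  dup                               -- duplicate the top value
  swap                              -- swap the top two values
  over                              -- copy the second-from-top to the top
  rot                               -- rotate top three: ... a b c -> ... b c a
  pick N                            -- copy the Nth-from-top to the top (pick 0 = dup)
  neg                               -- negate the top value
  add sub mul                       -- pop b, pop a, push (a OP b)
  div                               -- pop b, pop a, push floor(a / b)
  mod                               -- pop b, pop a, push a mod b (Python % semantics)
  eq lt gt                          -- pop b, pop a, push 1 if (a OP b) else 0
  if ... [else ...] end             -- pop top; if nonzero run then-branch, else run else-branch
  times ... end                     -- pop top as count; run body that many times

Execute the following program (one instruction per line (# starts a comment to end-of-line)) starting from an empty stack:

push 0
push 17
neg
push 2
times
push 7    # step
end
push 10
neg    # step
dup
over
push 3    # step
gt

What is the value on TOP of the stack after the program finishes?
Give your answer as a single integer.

Answer: 0

Derivation:
After 'push 0': [0]
After 'push 17': [0, 17]
After 'neg': [0, -17]
After 'push 2': [0, -17, 2]
After 'times': [0, -17]
After 'push 7': [0, -17, 7]
After 'push 7': [0, -17, 7, 7]
After 'push 10': [0, -17, 7, 7, 10]
After 'neg': [0, -17, 7, 7, -10]
After 'dup': [0, -17, 7, 7, -10, -10]
After 'over': [0, -17, 7, 7, -10, -10, -10]
After 'push 3': [0, -17, 7, 7, -10, -10, -10, 3]
After 'gt': [0, -17, 7, 7, -10, -10, 0]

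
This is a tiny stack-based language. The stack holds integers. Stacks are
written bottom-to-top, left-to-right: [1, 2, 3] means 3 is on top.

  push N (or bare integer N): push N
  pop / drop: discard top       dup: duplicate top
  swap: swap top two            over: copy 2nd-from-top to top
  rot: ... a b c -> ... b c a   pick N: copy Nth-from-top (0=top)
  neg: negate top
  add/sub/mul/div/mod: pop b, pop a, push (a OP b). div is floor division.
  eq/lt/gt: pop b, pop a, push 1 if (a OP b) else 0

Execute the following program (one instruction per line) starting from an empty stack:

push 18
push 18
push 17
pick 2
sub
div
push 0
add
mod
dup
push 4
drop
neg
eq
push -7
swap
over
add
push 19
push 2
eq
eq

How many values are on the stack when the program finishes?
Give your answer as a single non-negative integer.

After 'push 18': stack = [18] (depth 1)
After 'push 18': stack = [18, 18] (depth 2)
After 'push 17': stack = [18, 18, 17] (depth 3)
After 'pick 2': stack = [18, 18, 17, 18] (depth 4)
After 'sub': stack = [18, 18, -1] (depth 3)
After 'div': stack = [18, -18] (depth 2)
After 'push 0': stack = [18, -18, 0] (depth 3)
After 'add': stack = [18, -18] (depth 2)
After 'mod': stack = [0] (depth 1)
After 'dup': stack = [0, 0] (depth 2)
  ...
After 'neg': stack = [0, 0] (depth 2)
After 'eq': stack = [1] (depth 1)
After 'push -7': stack = [1, -7] (depth 2)
After 'swap': stack = [-7, 1] (depth 2)
After 'over': stack = [-7, 1, -7] (depth 3)
After 'add': stack = [-7, -6] (depth 2)
After 'push 19': stack = [-7, -6, 19] (depth 3)
After 'push 2': stack = [-7, -6, 19, 2] (depth 4)
After 'eq': stack = [-7, -6, 0] (depth 3)
After 'eq': stack = [-7, 0] (depth 2)

Answer: 2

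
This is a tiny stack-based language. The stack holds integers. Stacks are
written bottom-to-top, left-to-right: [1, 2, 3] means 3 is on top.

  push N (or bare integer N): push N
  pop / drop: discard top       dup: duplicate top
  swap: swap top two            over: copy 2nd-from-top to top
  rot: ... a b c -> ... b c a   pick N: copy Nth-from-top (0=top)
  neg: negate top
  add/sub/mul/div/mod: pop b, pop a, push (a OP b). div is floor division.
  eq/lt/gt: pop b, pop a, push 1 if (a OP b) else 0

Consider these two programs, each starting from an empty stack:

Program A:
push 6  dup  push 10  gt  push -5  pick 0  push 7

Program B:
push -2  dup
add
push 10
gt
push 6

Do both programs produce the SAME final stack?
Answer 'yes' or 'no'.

Program A trace:
  After 'push 6': [6]
  After 'dup': [6, 6]
  After 'push 10': [6, 6, 10]
  After 'gt': [6, 0]
  After 'push -5': [6, 0, -5]
  After 'pick 0': [6, 0, -5, -5]
  After 'push 7': [6, 0, -5, -5, 7]
Program A final stack: [6, 0, -5, -5, 7]

Program B trace:
  After 'push -2': [-2]
  After 'dup': [-2, -2]
  After 'add': [-4]
  After 'push 10': [-4, 10]
  After 'gt': [0]
  After 'push 6': [0, 6]
Program B final stack: [0, 6]
Same: no

Answer: no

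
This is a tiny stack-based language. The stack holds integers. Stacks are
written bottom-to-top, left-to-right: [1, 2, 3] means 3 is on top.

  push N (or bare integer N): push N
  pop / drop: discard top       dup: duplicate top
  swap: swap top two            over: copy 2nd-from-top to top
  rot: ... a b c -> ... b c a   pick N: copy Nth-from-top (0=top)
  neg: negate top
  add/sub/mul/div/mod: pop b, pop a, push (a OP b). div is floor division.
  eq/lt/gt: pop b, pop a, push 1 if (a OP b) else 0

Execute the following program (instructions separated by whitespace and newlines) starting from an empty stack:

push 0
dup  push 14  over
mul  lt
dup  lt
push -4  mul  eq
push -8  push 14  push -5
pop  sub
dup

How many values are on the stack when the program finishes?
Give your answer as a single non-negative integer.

After 'push 0': stack = [0] (depth 1)
After 'dup': stack = [0, 0] (depth 2)
After 'push 14': stack = [0, 0, 14] (depth 3)
After 'over': stack = [0, 0, 14, 0] (depth 4)
After 'mul': stack = [0, 0, 0] (depth 3)
After 'lt': stack = [0, 0] (depth 2)
After 'dup': stack = [0, 0, 0] (depth 3)
After 'lt': stack = [0, 0] (depth 2)
After 'push -4': stack = [0, 0, -4] (depth 3)
After 'mul': stack = [0, 0] (depth 2)
After 'eq': stack = [1] (depth 1)
After 'push -8': stack = [1, -8] (depth 2)
After 'push 14': stack = [1, -8, 14] (depth 3)
After 'push -5': stack = [1, -8, 14, -5] (depth 4)
After 'pop': stack = [1, -8, 14] (depth 3)
After 'sub': stack = [1, -22] (depth 2)
After 'dup': stack = [1, -22, -22] (depth 3)

Answer: 3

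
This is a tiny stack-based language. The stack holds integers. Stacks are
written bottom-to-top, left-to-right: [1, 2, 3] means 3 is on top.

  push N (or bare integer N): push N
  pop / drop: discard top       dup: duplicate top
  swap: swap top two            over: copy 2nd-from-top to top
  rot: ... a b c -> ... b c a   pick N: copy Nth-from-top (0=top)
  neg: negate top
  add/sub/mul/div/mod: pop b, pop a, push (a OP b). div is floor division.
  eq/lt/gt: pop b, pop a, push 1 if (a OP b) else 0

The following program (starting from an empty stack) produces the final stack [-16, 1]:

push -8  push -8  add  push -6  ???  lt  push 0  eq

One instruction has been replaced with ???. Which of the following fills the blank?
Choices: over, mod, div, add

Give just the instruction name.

Stack before ???: [-16, -6]
Stack after ???:  [-16, -6, -16]
Checking each choice:
  over: MATCH
  mod: stack underflow (need 2, have 1)
  div: stack underflow (need 2, have 1)
  add: stack underflow (need 2, have 1)


Answer: over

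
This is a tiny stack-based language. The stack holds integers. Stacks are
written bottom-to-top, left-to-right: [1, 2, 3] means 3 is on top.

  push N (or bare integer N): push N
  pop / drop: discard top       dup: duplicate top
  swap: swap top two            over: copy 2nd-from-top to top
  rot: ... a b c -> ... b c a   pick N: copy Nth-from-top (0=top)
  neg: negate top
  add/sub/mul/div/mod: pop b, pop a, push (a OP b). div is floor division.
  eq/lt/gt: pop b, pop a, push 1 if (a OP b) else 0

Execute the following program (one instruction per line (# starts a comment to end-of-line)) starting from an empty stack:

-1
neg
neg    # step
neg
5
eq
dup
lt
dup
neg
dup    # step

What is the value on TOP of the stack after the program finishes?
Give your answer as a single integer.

Answer: 0

Derivation:
After 'push -1': [-1]
After 'neg': [1]
After 'neg': [-1]
After 'neg': [1]
After 'push 5': [1, 5]
After 'eq': [0]
After 'dup': [0, 0]
After 'lt': [0]
After 'dup': [0, 0]
After 'neg': [0, 0]
After 'dup': [0, 0, 0]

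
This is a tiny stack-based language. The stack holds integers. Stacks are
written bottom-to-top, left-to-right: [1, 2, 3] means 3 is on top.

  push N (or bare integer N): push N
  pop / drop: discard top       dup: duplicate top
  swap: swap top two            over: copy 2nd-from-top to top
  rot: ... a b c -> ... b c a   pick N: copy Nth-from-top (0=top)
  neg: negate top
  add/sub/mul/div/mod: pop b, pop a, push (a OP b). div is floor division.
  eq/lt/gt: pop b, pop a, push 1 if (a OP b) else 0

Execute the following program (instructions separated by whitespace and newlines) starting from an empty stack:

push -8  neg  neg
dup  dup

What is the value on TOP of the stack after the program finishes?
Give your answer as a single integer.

Answer: -8

Derivation:
After 'push -8': [-8]
After 'neg': [8]
After 'neg': [-8]
After 'dup': [-8, -8]
After 'dup': [-8, -8, -8]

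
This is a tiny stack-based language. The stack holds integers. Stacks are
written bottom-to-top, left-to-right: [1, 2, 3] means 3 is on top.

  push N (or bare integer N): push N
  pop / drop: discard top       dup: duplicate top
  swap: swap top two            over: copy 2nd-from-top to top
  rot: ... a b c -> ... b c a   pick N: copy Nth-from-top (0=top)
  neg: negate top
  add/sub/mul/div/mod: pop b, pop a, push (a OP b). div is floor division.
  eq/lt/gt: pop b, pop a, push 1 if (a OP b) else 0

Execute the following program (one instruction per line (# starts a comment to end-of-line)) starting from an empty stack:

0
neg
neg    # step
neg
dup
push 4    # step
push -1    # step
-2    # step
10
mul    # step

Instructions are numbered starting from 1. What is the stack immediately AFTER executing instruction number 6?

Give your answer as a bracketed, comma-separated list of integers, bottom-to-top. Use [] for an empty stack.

Answer: [0, 0, 4]

Derivation:
Step 1 ('0'): [0]
Step 2 ('neg'): [0]
Step 3 ('neg'): [0]
Step 4 ('neg'): [0]
Step 5 ('dup'): [0, 0]
Step 6 ('push 4'): [0, 0, 4]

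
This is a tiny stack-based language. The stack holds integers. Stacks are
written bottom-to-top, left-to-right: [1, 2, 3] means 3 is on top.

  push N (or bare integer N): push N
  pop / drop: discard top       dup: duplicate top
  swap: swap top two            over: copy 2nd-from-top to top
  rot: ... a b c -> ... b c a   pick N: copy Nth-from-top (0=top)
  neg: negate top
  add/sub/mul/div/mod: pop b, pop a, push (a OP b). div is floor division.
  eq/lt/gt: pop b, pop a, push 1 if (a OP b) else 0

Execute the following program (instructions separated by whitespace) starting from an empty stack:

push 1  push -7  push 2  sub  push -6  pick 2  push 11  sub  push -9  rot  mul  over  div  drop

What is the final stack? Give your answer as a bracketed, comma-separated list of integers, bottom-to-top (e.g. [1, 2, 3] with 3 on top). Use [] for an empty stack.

After 'push 1': [1]
After 'push -7': [1, -7]
After 'push 2': [1, -7, 2]
After 'sub': [1, -9]
After 'push -6': [1, -9, -6]
After 'pick 2': [1, -9, -6, 1]
After 'push 11': [1, -9, -6, 1, 11]
After 'sub': [1, -9, -6, -10]
After 'push -9': [1, -9, -6, -10, -9]
After 'rot': [1, -9, -10, -9, -6]
After 'mul': [1, -9, -10, 54]
After 'over': [1, -9, -10, 54, -10]
After 'div': [1, -9, -10, -6]
After 'drop': [1, -9, -10]

Answer: [1, -9, -10]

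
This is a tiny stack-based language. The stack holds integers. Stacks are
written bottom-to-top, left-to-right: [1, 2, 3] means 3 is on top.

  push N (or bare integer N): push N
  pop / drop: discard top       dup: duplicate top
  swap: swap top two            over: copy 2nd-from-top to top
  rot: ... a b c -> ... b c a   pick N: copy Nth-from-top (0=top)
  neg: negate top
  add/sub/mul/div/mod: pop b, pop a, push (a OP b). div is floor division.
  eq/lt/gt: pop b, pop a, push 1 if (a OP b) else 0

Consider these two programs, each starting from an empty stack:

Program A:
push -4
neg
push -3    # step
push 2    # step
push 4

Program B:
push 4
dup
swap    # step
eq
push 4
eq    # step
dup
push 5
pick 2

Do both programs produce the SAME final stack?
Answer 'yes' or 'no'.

Program A trace:
  After 'push -4': [-4]
  After 'neg': [4]
  After 'push -3': [4, -3]
  After 'push 2': [4, -3, 2]
  After 'push 4': [4, -3, 2, 4]
Program A final stack: [4, -3, 2, 4]

Program B trace:
  After 'push 4': [4]
  After 'dup': [4, 4]
  After 'swap': [4, 4]
  After 'eq': [1]
  After 'push 4': [1, 4]
  After 'eq': [0]
  After 'dup': [0, 0]
  After 'push 5': [0, 0, 5]
  After 'pick 2': [0, 0, 5, 0]
Program B final stack: [0, 0, 5, 0]
Same: no

Answer: no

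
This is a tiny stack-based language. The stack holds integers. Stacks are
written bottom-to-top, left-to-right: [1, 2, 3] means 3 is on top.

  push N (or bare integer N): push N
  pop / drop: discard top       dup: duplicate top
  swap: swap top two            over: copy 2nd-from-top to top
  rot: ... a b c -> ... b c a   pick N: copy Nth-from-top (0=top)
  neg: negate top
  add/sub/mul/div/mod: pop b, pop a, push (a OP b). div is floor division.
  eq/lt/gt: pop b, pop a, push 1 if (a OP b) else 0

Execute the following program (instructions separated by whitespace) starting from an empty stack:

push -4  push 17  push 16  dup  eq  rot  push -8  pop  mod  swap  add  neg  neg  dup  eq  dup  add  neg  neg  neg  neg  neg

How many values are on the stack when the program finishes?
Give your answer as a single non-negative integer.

After 'push -4': stack = [-4] (depth 1)
After 'push 17': stack = [-4, 17] (depth 2)
After 'push 16': stack = [-4, 17, 16] (depth 3)
After 'dup': stack = [-4, 17, 16, 16] (depth 4)
After 'eq': stack = [-4, 17, 1] (depth 3)
After 'rot': stack = [17, 1, -4] (depth 3)
After 'push -8': stack = [17, 1, -4, -8] (depth 4)
After 'pop': stack = [17, 1, -4] (depth 3)
After 'mod': stack = [17, -3] (depth 2)
After 'swap': stack = [-3, 17] (depth 2)
  ...
After 'neg': stack = [14] (depth 1)
After 'dup': stack = [14, 14] (depth 2)
After 'eq': stack = [1] (depth 1)
After 'dup': stack = [1, 1] (depth 2)
After 'add': stack = [2] (depth 1)
After 'neg': stack = [-2] (depth 1)
After 'neg': stack = [2] (depth 1)
After 'neg': stack = [-2] (depth 1)
After 'neg': stack = [2] (depth 1)
After 'neg': stack = [-2] (depth 1)

Answer: 1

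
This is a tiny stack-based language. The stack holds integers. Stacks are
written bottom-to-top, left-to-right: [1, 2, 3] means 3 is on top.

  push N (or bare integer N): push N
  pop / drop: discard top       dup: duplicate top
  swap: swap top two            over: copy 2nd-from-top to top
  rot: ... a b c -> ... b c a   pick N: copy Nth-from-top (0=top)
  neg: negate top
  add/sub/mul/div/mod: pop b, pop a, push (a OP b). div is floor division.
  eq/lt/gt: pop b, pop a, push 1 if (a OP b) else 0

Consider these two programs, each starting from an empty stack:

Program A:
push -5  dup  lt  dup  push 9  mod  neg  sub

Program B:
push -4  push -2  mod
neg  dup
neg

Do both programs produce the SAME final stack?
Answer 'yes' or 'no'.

Program A trace:
  After 'push -5': [-5]
  After 'dup': [-5, -5]
  After 'lt': [0]
  After 'dup': [0, 0]
  After 'push 9': [0, 0, 9]
  After 'mod': [0, 0]
  After 'neg': [0, 0]
  After 'sub': [0]
Program A final stack: [0]

Program B trace:
  After 'push -4': [-4]
  After 'push -2': [-4, -2]
  After 'mod': [0]
  After 'neg': [0]
  After 'dup': [0, 0]
  After 'neg': [0, 0]
Program B final stack: [0, 0]
Same: no

Answer: no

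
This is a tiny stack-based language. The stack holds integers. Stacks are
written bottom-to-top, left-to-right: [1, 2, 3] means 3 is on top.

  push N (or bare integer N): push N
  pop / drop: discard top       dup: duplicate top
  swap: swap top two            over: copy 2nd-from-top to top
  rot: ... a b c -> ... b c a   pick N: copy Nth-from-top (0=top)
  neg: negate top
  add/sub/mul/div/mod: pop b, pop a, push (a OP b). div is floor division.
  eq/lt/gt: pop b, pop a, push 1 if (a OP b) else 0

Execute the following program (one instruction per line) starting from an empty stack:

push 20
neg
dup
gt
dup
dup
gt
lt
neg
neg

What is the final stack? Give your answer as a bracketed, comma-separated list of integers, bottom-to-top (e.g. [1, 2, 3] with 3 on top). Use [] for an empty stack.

Answer: [0]

Derivation:
After 'push 20': [20]
After 'neg': [-20]
After 'dup': [-20, -20]
After 'gt': [0]
After 'dup': [0, 0]
After 'dup': [0, 0, 0]
After 'gt': [0, 0]
After 'lt': [0]
After 'neg': [0]
After 'neg': [0]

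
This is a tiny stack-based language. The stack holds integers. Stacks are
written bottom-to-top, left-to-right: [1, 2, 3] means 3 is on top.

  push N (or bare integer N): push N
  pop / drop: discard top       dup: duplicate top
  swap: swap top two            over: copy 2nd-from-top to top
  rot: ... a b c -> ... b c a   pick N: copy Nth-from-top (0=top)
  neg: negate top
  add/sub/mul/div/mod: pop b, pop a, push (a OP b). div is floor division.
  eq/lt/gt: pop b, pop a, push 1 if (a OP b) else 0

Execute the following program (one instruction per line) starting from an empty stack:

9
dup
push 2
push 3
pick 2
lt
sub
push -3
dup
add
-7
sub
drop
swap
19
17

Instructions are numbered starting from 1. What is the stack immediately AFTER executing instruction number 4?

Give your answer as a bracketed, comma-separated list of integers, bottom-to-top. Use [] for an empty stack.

Answer: [9, 9, 2, 3]

Derivation:
Step 1 ('9'): [9]
Step 2 ('dup'): [9, 9]
Step 3 ('push 2'): [9, 9, 2]
Step 4 ('push 3'): [9, 9, 2, 3]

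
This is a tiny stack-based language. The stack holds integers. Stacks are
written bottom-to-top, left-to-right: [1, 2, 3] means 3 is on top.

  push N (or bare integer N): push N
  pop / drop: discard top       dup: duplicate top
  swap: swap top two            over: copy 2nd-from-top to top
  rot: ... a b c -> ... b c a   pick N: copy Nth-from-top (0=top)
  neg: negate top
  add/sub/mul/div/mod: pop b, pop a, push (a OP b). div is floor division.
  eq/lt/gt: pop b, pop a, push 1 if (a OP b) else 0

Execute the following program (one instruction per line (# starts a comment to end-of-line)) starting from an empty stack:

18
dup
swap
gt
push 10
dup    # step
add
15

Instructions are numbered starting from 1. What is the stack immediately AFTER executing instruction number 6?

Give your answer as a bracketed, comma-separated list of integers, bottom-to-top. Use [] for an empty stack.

Step 1 ('18'): [18]
Step 2 ('dup'): [18, 18]
Step 3 ('swap'): [18, 18]
Step 4 ('gt'): [0]
Step 5 ('push 10'): [0, 10]
Step 6 ('dup'): [0, 10, 10]

Answer: [0, 10, 10]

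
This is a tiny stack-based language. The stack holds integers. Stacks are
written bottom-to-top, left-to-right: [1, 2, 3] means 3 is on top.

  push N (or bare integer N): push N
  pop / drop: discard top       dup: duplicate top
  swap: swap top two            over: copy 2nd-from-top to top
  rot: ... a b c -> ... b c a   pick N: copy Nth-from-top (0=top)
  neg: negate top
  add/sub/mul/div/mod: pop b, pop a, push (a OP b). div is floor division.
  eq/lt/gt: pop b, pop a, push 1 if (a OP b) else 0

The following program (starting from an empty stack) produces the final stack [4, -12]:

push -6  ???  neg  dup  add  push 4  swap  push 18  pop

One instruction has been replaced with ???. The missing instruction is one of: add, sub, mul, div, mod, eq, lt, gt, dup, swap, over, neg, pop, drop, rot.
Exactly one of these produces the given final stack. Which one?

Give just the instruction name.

Answer: neg

Derivation:
Stack before ???: [-6]
Stack after ???:  [6]
The instruction that transforms [-6] -> [6] is: neg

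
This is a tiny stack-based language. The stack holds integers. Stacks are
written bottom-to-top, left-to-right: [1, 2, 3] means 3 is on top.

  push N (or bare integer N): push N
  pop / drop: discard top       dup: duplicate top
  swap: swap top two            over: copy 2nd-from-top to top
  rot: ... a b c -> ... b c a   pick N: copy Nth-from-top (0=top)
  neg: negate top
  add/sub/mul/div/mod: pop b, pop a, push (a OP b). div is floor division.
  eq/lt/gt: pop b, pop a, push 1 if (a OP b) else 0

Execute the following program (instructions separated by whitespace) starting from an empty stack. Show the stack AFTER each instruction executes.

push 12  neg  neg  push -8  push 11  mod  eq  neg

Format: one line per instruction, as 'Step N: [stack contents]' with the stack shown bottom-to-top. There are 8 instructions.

Step 1: [12]
Step 2: [-12]
Step 3: [12]
Step 4: [12, -8]
Step 5: [12, -8, 11]
Step 6: [12, 3]
Step 7: [0]
Step 8: [0]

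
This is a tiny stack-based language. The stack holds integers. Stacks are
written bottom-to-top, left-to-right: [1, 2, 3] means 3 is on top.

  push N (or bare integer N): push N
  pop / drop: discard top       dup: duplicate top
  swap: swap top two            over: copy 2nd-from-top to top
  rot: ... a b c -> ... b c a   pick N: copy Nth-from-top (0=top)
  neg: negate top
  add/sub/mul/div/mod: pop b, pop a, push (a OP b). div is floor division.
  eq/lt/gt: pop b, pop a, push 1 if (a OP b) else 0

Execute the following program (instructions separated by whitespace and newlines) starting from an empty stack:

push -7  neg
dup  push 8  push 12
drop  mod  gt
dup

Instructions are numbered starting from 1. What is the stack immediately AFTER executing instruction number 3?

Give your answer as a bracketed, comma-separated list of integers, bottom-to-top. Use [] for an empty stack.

Answer: [7, 7]

Derivation:
Step 1 ('push -7'): [-7]
Step 2 ('neg'): [7]
Step 3 ('dup'): [7, 7]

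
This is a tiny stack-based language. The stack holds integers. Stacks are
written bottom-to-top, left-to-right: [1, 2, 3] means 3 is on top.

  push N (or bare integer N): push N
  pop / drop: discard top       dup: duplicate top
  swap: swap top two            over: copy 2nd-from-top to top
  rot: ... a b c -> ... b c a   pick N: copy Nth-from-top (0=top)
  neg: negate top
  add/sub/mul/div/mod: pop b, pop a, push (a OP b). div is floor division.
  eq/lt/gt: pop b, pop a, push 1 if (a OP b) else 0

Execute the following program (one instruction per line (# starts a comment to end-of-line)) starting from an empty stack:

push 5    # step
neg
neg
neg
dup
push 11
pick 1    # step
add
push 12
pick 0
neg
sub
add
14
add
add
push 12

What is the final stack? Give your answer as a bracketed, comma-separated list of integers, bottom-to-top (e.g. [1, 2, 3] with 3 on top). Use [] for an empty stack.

Answer: [-5, 39, 12]

Derivation:
After 'push 5': [5]
After 'neg': [-5]
After 'neg': [5]
After 'neg': [-5]
After 'dup': [-5, -5]
After 'push 11': [-5, -5, 11]
After 'pick 1': [-5, -5, 11, -5]
After 'add': [-5, -5, 6]
After 'push 12': [-5, -5, 6, 12]
After 'pick 0': [-5, -5, 6, 12, 12]
After 'neg': [-5, -5, 6, 12, -12]
After 'sub': [-5, -5, 6, 24]
After 'add': [-5, -5, 30]
After 'push 14': [-5, -5, 30, 14]
After 'add': [-5, -5, 44]
After 'add': [-5, 39]
After 'push 12': [-5, 39, 12]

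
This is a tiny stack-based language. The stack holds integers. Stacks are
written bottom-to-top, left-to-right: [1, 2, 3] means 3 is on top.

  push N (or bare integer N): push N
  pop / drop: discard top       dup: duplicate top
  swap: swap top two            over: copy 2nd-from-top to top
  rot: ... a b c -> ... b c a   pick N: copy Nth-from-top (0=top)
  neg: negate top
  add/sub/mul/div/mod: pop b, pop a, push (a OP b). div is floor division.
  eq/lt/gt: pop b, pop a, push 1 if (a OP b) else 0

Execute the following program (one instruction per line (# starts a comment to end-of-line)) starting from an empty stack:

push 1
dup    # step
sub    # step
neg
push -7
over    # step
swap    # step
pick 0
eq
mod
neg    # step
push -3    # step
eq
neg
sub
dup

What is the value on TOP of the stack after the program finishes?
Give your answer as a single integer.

After 'push 1': [1]
After 'dup': [1, 1]
After 'sub': [0]
After 'neg': [0]
After 'push -7': [0, -7]
After 'over': [0, -7, 0]
After 'swap': [0, 0, -7]
After 'pick 0': [0, 0, -7, -7]
After 'eq': [0, 0, 1]
After 'mod': [0, 0]
After 'neg': [0, 0]
After 'push -3': [0, 0, -3]
After 'eq': [0, 0]
After 'neg': [0, 0]
After 'sub': [0]
After 'dup': [0, 0]

Answer: 0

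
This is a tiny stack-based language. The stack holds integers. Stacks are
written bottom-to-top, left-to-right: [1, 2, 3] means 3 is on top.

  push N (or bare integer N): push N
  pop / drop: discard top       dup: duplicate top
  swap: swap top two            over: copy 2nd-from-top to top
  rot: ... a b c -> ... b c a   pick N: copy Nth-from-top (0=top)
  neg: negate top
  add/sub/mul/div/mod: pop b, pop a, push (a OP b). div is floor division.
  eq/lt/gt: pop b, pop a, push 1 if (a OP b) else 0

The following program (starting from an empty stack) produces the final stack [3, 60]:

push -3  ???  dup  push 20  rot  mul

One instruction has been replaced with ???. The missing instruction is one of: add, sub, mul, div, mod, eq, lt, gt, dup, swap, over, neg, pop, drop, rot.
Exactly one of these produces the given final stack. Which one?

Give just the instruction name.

Answer: neg

Derivation:
Stack before ???: [-3]
Stack after ???:  [3]
The instruction that transforms [-3] -> [3] is: neg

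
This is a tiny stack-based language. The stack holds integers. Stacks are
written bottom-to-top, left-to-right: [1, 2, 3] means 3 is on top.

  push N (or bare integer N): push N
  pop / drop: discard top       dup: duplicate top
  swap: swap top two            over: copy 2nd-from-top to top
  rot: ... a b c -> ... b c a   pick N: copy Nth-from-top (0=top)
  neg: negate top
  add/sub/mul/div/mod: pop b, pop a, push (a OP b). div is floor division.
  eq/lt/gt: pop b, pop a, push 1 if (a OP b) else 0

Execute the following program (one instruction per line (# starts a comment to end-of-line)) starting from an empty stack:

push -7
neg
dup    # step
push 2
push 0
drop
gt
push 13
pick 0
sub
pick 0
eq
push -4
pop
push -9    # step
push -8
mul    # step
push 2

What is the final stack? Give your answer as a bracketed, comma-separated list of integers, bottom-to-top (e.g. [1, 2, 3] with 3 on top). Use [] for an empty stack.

Answer: [7, 1, 1, 72, 2]

Derivation:
After 'push -7': [-7]
After 'neg': [7]
After 'dup': [7, 7]
After 'push 2': [7, 7, 2]
After 'push 0': [7, 7, 2, 0]
After 'drop': [7, 7, 2]
After 'gt': [7, 1]
After 'push 13': [7, 1, 13]
After 'pick 0': [7, 1, 13, 13]
After 'sub': [7, 1, 0]
After 'pick 0': [7, 1, 0, 0]
After 'eq': [7, 1, 1]
After 'push -4': [7, 1, 1, -4]
After 'pop': [7, 1, 1]
After 'push -9': [7, 1, 1, -9]
After 'push -8': [7, 1, 1, -9, -8]
After 'mul': [7, 1, 1, 72]
After 'push 2': [7, 1, 1, 72, 2]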